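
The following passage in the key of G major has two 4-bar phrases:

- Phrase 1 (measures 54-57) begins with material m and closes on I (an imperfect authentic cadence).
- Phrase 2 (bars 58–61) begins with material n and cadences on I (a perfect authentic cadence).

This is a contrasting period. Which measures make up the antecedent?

The phrase ending with the weaker cadence (imperfect authentic cadence) is the antecedent; the one ending more conclusively (perfect authentic cadence) is the consequent. The antecedent is measures 54–57.

measures 54–57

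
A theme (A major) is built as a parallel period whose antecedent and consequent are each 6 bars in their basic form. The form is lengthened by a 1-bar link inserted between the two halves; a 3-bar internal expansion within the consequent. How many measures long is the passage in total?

16 measures

Basic parallel period: 6 + 6 = 12 bars.
12 (basic form) + 1 (link) + 3 (internal expansion) = 16.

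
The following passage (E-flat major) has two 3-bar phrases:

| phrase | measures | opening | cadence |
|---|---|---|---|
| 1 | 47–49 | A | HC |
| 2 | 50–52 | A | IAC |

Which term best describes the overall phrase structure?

Phrase 1 ends with a half cadence (weaker) and phrase 2 with an imperfect authentic cadence (stronger): antecedent + consequent = a period.
The two phrases open with the same material (A / A), so the period is parallel.

parallel period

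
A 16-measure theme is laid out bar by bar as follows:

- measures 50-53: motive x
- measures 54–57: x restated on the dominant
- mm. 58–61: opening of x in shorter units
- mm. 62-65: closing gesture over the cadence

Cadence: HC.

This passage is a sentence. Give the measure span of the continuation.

After the presentation (mm. 50-57), the continuation covers the fragmentation through the cadence: bars 58–65.

measures 58–65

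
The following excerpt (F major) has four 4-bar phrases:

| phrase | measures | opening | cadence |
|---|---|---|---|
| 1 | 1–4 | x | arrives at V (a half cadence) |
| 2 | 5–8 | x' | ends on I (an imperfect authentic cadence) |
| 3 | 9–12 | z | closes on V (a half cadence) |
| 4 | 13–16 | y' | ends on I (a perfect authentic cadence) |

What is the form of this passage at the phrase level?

contrasting double period

Four phrases in two halves: the first half (mm. 1-8) ends with an imperfect authentic cadence, the second (bars 9–16) with a perfect authentic cadence — a large antecedent–consequent pair, i.e. a double period.
Phrase 3 begins with different material from phrase 1, making it contrasting.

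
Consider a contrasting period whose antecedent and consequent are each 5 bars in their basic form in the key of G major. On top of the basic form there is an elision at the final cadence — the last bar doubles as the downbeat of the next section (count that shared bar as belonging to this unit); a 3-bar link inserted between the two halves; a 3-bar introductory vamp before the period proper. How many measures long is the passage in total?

16 measures

Basic contrasting period: 5 + 5 = 10 bars.
10 (basic form) + 3 (link) + 3 (introduction) = 16.
The elision shares a bar with the next section but does not change this unit's count.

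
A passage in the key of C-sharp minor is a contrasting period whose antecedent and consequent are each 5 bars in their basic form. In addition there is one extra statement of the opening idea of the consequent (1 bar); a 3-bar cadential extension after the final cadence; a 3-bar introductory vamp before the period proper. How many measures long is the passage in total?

Basic contrasting period: 5 + 5 = 10 bars.
10 (basic form) + 1 (extra statement) + 3 (cadential extension) + 3 (introduction) = 17.

17 measures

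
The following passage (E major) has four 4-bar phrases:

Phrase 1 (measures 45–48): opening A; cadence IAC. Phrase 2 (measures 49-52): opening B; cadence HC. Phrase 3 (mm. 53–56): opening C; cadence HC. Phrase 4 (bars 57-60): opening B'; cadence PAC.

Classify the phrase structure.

contrasting double period

Four phrases in two halves: the first half (bars 45–52) ends with a half cadence, the second (bars 53–60) with a perfect authentic cadence — a large antecedent–consequent pair, i.e. a double period.
Phrase 3 begins with different material from phrase 1, making it contrasting.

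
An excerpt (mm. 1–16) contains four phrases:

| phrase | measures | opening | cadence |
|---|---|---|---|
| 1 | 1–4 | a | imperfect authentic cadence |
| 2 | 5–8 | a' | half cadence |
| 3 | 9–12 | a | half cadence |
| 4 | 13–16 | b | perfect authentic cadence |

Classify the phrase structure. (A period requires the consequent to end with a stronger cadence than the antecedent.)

Four phrases in two halves: the first half (mm. 1–8) ends with a half cadence, the second (bars 9–16) with a perfect authentic cadence — a large antecedent–consequent pair, i.e. a double period.
Phrase 3 begins with the same material as phrase 1, making it parallel.

parallel double period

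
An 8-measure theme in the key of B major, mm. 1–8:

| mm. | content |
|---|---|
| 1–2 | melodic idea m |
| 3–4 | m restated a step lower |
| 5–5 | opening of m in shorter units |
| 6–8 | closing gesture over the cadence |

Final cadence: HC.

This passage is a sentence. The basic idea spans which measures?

The presentation of a sentence is the basic idea (mm. 1–2) plus its repetition (measures 3-4); the basic idea is therefore mm. 1–2.

measures 1–2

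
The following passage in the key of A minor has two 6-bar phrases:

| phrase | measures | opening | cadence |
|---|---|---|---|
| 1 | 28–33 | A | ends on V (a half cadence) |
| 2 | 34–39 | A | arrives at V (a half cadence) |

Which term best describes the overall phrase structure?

repeated phrase

Both phrases have the same opening (A) and the same cadence (half cadence): the second is a restatement, not a consequent, so this is a repeated phrase rather than a period.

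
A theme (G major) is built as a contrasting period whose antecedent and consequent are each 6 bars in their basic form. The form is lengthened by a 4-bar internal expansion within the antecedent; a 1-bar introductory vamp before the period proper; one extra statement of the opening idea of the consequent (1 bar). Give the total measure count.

18 measures

Basic contrasting period: 6 + 6 = 12 bars.
12 (basic form) + 4 (internal expansion) + 1 (introduction) + 1 (extra statement) = 18.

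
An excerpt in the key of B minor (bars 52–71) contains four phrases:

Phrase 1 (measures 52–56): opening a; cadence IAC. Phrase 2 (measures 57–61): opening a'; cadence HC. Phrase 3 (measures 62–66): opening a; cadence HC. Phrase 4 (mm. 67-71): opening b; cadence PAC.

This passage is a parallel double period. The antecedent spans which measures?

In a double period the four phrases pair into a large antecedent (phrases 1–2, ending half cadence) and a large consequent (phrases 3–4, ending perfect authentic cadence). The antecedent spans bars 52-61.

measures 52–61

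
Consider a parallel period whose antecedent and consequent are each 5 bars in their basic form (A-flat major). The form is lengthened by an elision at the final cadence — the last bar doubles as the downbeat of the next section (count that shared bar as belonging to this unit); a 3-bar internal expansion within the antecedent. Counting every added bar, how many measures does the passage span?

13 measures

Basic parallel period: 5 + 5 = 10 bars.
10 (basic form) + 3 (internal expansion) = 13.
The elision shares a bar with the next section but does not change this unit's count.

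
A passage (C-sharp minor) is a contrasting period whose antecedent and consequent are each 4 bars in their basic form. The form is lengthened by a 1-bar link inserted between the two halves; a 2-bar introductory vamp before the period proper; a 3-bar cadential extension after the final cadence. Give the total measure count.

Basic contrasting period: 4 + 4 = 8 bars.
8 (basic form) + 1 (link) + 2 (introduction) + 3 (cadential extension) = 14.

14 measures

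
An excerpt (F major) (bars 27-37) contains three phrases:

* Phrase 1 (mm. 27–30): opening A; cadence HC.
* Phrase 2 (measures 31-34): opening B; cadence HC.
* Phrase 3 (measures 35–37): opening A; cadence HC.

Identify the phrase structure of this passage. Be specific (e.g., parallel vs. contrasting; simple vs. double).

phrase group

The final phrase closes with a half cadence, which is not stronger than the preceding half cadence; the 3 phrases lack an overall antecedent–consequent design and so form a phrase group.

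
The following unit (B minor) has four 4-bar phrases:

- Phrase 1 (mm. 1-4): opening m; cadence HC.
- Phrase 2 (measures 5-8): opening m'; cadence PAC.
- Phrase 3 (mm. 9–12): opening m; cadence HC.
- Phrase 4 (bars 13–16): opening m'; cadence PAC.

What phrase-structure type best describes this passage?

repeated period

The cadence pattern HC–PAC–HC–PAC is weak–strong twice, and phrases 3–4 restate phrases 1–2: a period heard twice, not a double period (which would end weakly at phrase 2).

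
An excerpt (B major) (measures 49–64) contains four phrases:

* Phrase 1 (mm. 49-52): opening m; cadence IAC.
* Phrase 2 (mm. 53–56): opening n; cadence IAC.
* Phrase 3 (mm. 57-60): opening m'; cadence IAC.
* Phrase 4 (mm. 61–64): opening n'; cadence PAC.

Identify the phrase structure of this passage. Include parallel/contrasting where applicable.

Four phrases in two halves: the first half (bars 49–56) ends with an imperfect authentic cadence, the second (measures 57–64) with a perfect authentic cadence — a large antecedent–consequent pair, i.e. a double period.
Phrase 3 begins with the same material as phrase 1, making it parallel.

parallel double period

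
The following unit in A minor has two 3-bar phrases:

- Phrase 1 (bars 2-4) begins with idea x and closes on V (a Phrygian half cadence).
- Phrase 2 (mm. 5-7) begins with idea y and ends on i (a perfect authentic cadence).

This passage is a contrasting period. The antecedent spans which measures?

The antecedent is the phrase ending with the weaker cadence (Phrygian half cadence, phrase 1) and the consequent the one ending more conclusively (perfect authentic cadence, phrase 2); the antecedent is bars 2–4.

measures 2–4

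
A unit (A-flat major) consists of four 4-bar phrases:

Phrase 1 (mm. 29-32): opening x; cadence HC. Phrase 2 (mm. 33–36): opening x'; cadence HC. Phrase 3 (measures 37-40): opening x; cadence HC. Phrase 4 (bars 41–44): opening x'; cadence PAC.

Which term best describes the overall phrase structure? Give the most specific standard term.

Four phrases in two halves: the first half (measures 29-36) ends with a half cadence, the second (bars 37-44) with a perfect authentic cadence — a large antecedent–consequent pair, i.e. a double period.
Phrase 3 begins with the same material as phrase 1, making it parallel.

parallel double period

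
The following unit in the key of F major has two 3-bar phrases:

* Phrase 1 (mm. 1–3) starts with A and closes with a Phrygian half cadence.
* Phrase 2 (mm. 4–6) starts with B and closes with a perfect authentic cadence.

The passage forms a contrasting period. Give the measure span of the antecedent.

measures 1–3

The antecedent is the phrase ending with the weaker cadence (Phrygian half cadence, phrase 1) and the consequent the one ending more conclusively (perfect authentic cadence, phrase 2); the antecedent is mm. 1–3.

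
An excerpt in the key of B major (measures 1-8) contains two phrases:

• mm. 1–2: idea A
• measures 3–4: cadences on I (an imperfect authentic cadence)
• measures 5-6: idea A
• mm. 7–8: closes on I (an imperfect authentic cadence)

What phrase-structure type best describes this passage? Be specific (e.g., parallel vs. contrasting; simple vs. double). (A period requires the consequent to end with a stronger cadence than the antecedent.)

repeated phrase

Both phrases have the same opening (A) and the same cadence (imperfect authentic cadence): the second is a restatement, not a consequent, so this is a repeated phrase rather than a period.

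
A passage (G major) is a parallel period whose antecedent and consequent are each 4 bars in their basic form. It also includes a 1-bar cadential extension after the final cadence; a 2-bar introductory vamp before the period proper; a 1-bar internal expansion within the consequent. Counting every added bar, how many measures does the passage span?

12 measures

Basic parallel period: 4 + 4 = 8 bars.
8 (basic form) + 1 (cadential extension) + 2 (introduction) + 1 (internal expansion) = 12.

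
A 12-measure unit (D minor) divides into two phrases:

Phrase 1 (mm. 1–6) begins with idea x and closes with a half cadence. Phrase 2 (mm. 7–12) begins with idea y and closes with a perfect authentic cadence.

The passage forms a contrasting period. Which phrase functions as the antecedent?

The phrase ending with the weaker cadence (half cadence) is the antecedent; the one ending more conclusively (perfect authentic cadence) is the consequent. The antecedent is phrase 1.

phrase 1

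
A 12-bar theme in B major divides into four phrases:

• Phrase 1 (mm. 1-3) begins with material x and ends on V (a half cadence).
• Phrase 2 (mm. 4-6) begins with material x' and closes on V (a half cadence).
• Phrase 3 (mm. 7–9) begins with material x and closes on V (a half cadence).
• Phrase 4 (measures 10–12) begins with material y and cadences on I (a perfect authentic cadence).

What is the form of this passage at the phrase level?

Four phrases in two halves: the first half (bars 1–6) ends with a half cadence, the second (mm. 7–12) with a perfect authentic cadence — a large antecedent–consequent pair, i.e. a double period.
Phrase 3 begins with the same material as phrase 1, making it parallel.

parallel double period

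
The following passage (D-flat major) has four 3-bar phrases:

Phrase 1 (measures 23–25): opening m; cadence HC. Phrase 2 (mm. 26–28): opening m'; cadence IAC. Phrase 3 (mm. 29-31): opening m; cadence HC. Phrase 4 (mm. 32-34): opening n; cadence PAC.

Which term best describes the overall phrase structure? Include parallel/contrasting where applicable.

parallel double period

Four phrases in two halves: the first half (mm. 23–28) ends with an imperfect authentic cadence, the second (mm. 29–34) with a perfect authentic cadence — a large antecedent–consequent pair, i.e. a double period.
Phrase 3 begins with the same material as phrase 1, making it parallel.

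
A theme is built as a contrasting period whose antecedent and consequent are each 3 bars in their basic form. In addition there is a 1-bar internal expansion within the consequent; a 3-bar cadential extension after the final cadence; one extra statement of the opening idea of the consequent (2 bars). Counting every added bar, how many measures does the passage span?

Basic contrasting period: 3 + 3 = 6 bars.
6 (basic form) + 1 (internal expansion) + 3 (cadential extension) + 2 (extra statement) = 12.

12 measures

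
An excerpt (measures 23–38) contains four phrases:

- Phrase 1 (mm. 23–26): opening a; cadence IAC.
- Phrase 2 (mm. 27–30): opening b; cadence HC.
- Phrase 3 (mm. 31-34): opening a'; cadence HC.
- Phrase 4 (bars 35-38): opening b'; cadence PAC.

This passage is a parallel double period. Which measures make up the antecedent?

measures 23–30

In a double period the four phrases pair into a large antecedent (phrases 1–2, ending half cadence) and a large consequent (phrases 3–4, ending perfect authentic cadence). The antecedent spans measures 23–30.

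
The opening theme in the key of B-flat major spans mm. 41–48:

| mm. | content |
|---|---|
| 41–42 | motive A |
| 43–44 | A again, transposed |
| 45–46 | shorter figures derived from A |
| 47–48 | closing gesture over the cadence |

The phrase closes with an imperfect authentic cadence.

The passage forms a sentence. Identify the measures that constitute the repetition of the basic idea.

The presentation of a sentence is the basic idea (mm. 41–42) plus its repetition (mm. 43–44); the repetition of the basic idea is therefore mm. 43–44.

measures 43–44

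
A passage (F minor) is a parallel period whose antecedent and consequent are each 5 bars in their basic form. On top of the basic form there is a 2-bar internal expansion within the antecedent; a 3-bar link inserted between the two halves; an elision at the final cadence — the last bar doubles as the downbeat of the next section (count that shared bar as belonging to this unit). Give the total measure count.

Basic parallel period: 5 + 5 = 10 bars.
10 (basic form) + 2 (internal expansion) + 3 (link) = 15.
The elision shares a bar with the next section but does not change this unit's count.

15 measures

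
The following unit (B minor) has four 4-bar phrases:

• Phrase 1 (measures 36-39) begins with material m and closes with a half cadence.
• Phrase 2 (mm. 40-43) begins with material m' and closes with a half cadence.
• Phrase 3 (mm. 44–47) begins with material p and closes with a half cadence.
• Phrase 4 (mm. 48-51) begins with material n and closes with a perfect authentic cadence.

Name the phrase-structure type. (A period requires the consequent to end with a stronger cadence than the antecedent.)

contrasting double period

Four phrases in two halves: the first half (mm. 36–43) ends with a half cadence, the second (mm. 44-51) with a perfect authentic cadence — a large antecedent–consequent pair, i.e. a double period.
Phrase 3 begins with different material from phrase 1, making it contrasting.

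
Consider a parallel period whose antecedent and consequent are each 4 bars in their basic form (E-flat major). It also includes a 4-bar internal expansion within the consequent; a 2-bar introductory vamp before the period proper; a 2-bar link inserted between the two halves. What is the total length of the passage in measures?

16 measures

Basic parallel period: 4 + 4 = 8 bars.
8 (basic form) + 4 (internal expansion) + 2 (introduction) + 2 (link) = 16.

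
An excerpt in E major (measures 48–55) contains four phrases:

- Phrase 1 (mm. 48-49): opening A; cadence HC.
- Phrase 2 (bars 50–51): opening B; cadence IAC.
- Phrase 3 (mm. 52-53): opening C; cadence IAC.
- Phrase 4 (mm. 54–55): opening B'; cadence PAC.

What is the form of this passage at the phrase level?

Four phrases in two halves: the first half (mm. 48-51) ends with an imperfect authentic cadence, the second (mm. 52–55) with a perfect authentic cadence — a large antecedent–consequent pair, i.e. a double period.
Phrase 3 begins with different material from phrase 1, making it contrasting.

contrasting double period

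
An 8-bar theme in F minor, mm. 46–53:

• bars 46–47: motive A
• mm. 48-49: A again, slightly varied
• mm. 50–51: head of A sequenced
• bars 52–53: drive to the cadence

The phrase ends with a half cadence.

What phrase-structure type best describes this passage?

Basic idea (mm. 46–47) + its repetition (mm. 48–49) form the presentation; fragmentation and cadence (mm. 50-53) form the continuation — the 8-bar whole is a sentence.

sentence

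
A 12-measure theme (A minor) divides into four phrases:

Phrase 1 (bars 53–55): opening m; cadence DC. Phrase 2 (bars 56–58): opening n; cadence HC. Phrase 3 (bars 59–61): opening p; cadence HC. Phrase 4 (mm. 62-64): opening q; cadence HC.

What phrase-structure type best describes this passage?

Phrase 4 ends with a half cadence, no stronger than phrase 2's half cadence, so the four phrases do not form a double period; nor do phrases 3–4 duplicate 1–2, so it is not a repeated period. With no phrase reaching a conclusive cadence, the passage is a phrase group.

phrase group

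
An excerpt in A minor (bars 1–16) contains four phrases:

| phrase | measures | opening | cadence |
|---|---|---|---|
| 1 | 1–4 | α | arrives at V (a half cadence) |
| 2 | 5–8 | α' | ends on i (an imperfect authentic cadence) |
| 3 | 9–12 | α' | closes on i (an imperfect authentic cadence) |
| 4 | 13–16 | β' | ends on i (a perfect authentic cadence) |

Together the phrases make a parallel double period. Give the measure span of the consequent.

measures 9–16

In a double period the first pair of phrases (ending imperfect authentic cadence) is the large antecedent and the second pair (ending perfect authentic cadence) is the large consequent; the consequent is measures 9–16.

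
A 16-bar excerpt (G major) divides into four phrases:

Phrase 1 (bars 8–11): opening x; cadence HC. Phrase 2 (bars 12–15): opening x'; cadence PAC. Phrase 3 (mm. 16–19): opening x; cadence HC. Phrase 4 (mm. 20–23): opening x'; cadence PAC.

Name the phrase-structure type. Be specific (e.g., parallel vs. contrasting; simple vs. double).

The cadence pattern HC–PAC–HC–PAC is weak–strong twice, and phrases 3–4 restate phrases 1–2: a period heard twice, not a double period (which would end weakly at phrase 2).

repeated period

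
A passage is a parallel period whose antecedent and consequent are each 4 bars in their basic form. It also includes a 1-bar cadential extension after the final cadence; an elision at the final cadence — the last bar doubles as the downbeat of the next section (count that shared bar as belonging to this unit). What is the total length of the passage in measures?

Basic parallel period: 4 + 4 = 8 bars.
8 (basic form) + 1 (cadential extension) = 9.
The elision shares a bar with the next section but does not change this unit's count.

9 measures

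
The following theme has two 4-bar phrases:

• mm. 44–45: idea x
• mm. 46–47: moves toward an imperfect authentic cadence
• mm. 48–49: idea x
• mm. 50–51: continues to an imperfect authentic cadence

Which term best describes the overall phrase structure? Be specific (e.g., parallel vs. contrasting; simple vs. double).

repeated phrase

Both phrases have the same opening (x) and the same cadence (imperfect authentic cadence): the second is a restatement, not a consequent, so this is a repeated phrase rather than a period.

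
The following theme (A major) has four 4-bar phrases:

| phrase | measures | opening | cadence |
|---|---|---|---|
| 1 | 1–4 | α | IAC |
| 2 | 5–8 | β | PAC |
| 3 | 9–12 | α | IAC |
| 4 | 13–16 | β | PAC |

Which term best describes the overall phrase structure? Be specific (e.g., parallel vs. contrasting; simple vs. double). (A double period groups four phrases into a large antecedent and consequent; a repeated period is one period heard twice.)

repeated period

The cadence pattern IAC–PAC–IAC–PAC is weak–strong twice, and phrases 3–4 restate phrases 1–2: a period heard twice, not a double period (which would end weakly at phrase 2).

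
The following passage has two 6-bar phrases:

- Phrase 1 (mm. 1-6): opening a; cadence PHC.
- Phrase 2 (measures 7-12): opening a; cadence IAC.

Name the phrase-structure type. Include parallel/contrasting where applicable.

Phrase 1 ends with a Phrygian half cadence (weaker) and phrase 2 with an imperfect authentic cadence (stronger): antecedent + consequent = a period.
The two phrases open with the same material (a / a), so the period is parallel.

parallel period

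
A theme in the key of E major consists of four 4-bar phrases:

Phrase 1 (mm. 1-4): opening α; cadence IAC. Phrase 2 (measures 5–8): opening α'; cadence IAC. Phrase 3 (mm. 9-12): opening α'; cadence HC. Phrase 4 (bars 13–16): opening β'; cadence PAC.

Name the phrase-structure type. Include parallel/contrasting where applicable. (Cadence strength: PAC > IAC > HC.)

Four phrases in two halves: the first half (bars 1–8) ends with an imperfect authentic cadence, the second (mm. 9–16) with a perfect authentic cadence — a large antecedent–consequent pair, i.e. a double period.
Phrase 3 begins with the same material as phrase 1, making it parallel.

parallel double period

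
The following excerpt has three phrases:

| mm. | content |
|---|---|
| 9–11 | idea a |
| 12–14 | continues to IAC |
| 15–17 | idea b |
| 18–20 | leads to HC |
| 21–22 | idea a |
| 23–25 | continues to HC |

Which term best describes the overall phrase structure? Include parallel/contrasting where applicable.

phrase group

The final phrase closes with a half cadence, which is not stronger than the preceding half cadence; the 3 phrases lack an overall antecedent–consequent design and so form a phrase group.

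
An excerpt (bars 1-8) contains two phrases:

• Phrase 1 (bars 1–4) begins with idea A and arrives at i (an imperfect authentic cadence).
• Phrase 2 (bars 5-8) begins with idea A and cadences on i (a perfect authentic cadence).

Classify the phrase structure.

Phrase 1 ends with an imperfect authentic cadence (weaker) and phrase 2 with a perfect authentic cadence (stronger): antecedent + consequent = a period.
The two phrases open with the same material (A / A), so the period is parallel.

parallel period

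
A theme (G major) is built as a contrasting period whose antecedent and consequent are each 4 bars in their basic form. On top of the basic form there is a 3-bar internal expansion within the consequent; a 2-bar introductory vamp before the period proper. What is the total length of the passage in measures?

13 measures

Basic contrasting period: 4 + 4 = 8 bars.
8 (basic form) + 3 (internal expansion) + 2 (introduction) = 13.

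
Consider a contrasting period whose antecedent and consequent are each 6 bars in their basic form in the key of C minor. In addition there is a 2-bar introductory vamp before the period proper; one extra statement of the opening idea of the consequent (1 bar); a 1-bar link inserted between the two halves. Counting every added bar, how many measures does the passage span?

Basic contrasting period: 6 + 6 = 12 bars.
12 (basic form) + 2 (introduction) + 1 (extra statement) + 1 (link) = 16.

16 measures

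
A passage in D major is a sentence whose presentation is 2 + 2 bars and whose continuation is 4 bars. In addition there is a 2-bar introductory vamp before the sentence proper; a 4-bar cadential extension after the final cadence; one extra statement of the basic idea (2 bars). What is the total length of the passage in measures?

Basic sentence: 2 + 2 + 4 = 8 bars.
8 (basic form) + 2 (introduction) + 4 (cadential extension) + 2 (extra statement) = 16.

16 measures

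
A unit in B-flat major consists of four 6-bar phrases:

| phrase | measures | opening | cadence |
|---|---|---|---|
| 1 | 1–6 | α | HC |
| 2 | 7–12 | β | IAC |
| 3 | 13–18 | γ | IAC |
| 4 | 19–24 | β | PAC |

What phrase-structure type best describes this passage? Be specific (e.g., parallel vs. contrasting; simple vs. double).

Four phrases in two halves: the first half (mm. 1–12) ends with an imperfect authentic cadence, the second (mm. 13-24) with a perfect authentic cadence — a large antecedent–consequent pair, i.e. a double period.
Phrase 3 begins with different material from phrase 1, making it contrasting.

contrasting double period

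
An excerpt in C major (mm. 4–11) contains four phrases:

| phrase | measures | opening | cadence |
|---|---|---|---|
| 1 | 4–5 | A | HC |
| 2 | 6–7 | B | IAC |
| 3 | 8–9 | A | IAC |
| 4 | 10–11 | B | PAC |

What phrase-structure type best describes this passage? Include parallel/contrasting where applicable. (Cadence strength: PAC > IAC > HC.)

Four phrases in two halves: the first half (bars 4-7) ends with an imperfect authentic cadence, the second (measures 8-11) with a perfect authentic cadence — a large antecedent–consequent pair, i.e. a double period.
Phrase 3 begins with the same material as phrase 1, making it parallel.

parallel double period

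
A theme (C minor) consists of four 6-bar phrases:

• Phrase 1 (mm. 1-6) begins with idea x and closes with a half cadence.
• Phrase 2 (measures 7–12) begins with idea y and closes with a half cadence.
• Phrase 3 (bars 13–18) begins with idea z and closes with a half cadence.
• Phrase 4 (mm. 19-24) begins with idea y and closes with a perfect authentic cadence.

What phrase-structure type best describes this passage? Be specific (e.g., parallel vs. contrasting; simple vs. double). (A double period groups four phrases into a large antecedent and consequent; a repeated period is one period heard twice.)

contrasting double period

Four phrases in two halves: the first half (measures 1–12) ends with a half cadence, the second (bars 13-24) with a perfect authentic cadence — a large antecedent–consequent pair, i.e. a double period.
Phrase 3 begins with different material from phrase 1, making it contrasting.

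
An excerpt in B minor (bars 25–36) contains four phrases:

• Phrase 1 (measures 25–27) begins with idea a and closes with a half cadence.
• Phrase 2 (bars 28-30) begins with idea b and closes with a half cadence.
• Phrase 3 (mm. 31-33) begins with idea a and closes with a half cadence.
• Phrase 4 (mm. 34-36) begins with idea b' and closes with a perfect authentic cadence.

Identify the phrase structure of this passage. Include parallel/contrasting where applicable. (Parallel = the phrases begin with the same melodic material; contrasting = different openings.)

parallel double period

Four phrases in two halves: the first half (measures 25-30) ends with a half cadence, the second (measures 31–36) with a perfect authentic cadence — a large antecedent–consequent pair, i.e. a double period.
Phrase 3 begins with the same material as phrase 1, making it parallel.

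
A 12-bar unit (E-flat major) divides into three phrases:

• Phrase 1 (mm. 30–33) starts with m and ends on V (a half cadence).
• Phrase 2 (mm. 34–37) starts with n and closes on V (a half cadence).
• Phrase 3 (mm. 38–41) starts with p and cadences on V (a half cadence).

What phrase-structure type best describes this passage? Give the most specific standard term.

The final phrase closes with a half cadence, which is not stronger than the preceding half cadence; the 3 phrases lack an overall antecedent–consequent design and so form a phrase group.

phrase group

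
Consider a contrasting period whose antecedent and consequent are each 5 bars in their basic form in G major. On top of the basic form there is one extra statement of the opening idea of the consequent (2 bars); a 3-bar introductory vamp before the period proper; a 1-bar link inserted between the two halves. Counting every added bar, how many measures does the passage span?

Basic contrasting period: 5 + 5 = 10 bars.
10 (basic form) + 2 (extra statement) + 3 (introduction) + 1 (link) = 16.

16 measures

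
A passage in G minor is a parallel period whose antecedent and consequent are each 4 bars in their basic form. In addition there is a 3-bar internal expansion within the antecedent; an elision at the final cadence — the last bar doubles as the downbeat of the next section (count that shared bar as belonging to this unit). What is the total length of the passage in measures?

11 measures

Basic parallel period: 4 + 4 = 8 bars.
8 (basic form) + 3 (internal expansion) = 11.
The elision shares a bar with the next section but does not change this unit's count.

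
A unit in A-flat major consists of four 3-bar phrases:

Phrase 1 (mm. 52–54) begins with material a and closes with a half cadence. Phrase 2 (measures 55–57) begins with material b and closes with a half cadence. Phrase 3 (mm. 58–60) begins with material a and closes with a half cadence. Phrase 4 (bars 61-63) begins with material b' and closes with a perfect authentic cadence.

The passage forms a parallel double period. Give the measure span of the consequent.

measures 58–63

In a double period the first pair of phrases (ending half cadence) is the large antecedent and the second pair (ending perfect authentic cadence) is the large consequent; the consequent is measures 58–63.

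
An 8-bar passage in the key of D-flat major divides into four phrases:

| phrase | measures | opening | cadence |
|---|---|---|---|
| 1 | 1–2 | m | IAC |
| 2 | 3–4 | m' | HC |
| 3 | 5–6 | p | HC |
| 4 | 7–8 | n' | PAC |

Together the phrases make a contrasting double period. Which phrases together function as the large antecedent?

In a double period the first pair of phrases (ending half cadence) is the large antecedent and the second pair (ending perfect authentic cadence) is the large consequent; the antecedent is phrases 1 and 2.

phrases 1 and 2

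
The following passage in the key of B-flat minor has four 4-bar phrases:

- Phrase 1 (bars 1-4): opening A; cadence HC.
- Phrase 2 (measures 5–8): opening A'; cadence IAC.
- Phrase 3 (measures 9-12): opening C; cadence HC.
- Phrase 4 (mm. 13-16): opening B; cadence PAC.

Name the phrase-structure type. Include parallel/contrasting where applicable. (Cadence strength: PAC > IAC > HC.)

contrasting double period

Four phrases in two halves: the first half (measures 1-8) ends with an imperfect authentic cadence, the second (measures 9–16) with a perfect authentic cadence — a large antecedent–consequent pair, i.e. a double period.
Phrase 3 begins with different material from phrase 1, making it contrasting.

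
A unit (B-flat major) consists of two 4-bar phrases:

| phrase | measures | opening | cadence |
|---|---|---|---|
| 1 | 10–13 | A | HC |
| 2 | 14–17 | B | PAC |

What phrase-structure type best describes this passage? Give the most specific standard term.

contrasting period

Phrase 1 ends with a half cadence (weaker) and phrase 2 with a perfect authentic cadence (stronger): antecedent + consequent = a period.
The two phrases open with different material (A / B), so the period is contrasting.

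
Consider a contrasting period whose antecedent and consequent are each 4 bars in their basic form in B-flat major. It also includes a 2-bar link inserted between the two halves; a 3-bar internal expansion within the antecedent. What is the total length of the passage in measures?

Basic contrasting period: 4 + 4 = 8 bars.
8 (basic form) + 2 (link) + 3 (internal expansion) = 13.

13 measures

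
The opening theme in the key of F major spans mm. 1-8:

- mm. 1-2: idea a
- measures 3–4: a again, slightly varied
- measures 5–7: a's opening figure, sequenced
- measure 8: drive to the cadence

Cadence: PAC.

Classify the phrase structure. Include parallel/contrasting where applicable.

sentence

Basic idea (mm. 1–2) + its repetition (measures 3-4) form the presentation; fragmentation and cadence (measures 5–8) form the continuation — the 8-bar whole is a sentence.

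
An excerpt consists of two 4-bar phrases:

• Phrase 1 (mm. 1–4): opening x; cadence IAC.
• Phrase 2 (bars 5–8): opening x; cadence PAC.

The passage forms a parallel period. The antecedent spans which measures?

measures 1–4

The antecedent is the phrase ending with the weaker cadence (imperfect authentic cadence, phrase 1) and the consequent the one ending more conclusively (perfect authentic cadence, phrase 2); the antecedent is mm. 1–4.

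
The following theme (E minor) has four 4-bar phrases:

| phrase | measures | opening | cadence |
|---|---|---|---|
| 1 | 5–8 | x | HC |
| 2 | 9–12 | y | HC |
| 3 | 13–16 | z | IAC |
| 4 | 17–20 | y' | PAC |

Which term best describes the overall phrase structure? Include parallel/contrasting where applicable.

Four phrases in two halves: the first half (mm. 5–12) ends with a half cadence, the second (bars 13–20) with a perfect authentic cadence — a large antecedent–consequent pair, i.e. a double period.
Phrase 3 begins with different material from phrase 1, making it contrasting.

contrasting double period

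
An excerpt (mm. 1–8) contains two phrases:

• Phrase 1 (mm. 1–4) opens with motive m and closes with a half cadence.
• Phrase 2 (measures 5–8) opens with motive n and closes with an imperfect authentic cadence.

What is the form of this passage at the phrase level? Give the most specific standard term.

contrasting period

Phrase 1 ends with a half cadence (weaker) and phrase 2 with an imperfect authentic cadence (stronger): antecedent + consequent = a period.
The two phrases open with different material (m / n), so the period is contrasting.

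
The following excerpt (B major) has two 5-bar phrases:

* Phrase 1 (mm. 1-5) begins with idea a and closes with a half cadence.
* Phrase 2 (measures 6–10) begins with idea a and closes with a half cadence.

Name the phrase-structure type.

repeated phrase

Both phrases have the same opening (a) and the same cadence (half cadence): the second is a restatement, not a consequent, so this is a repeated phrase rather than a period.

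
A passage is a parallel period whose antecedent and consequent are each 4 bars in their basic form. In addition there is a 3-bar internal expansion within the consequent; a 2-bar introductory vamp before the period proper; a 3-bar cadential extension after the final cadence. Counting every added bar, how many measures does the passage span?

16 measures

Basic parallel period: 4 + 4 = 8 bars.
8 (basic form) + 3 (internal expansion) + 2 (introduction) + 3 (cadential extension) = 16.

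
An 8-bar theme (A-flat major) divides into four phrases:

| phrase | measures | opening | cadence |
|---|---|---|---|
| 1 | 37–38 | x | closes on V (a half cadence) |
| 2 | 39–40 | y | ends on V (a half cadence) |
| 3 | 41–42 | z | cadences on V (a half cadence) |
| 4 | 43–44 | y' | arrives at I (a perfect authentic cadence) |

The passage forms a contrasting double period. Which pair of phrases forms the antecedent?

In a double period the first pair of phrases (ending half cadence) is the large antecedent and the second pair (ending perfect authentic cadence) is the large consequent; the antecedent is phrases 1 and 2.

phrases 1 and 2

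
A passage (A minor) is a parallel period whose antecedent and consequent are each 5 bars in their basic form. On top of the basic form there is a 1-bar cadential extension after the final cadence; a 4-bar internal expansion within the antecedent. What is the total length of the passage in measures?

Basic parallel period: 5 + 5 = 10 bars.
10 (basic form) + 1 (cadential extension) + 4 (internal expansion) = 15.

15 measures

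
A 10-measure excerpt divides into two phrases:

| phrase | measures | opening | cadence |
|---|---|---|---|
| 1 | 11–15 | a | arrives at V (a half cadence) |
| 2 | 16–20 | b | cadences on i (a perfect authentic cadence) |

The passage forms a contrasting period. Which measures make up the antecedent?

The phrase ending with the weaker cadence (half cadence) is the antecedent; the one ending more conclusively (perfect authentic cadence) is the consequent. The antecedent is measures 11–15.

measures 11–15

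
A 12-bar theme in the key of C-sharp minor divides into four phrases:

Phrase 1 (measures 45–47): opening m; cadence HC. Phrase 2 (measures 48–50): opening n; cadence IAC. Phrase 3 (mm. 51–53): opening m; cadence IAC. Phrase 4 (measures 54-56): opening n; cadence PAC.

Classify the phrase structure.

Four phrases in two halves: the first half (measures 45-50) ends with an imperfect authentic cadence, the second (measures 51-56) with a perfect authentic cadence — a large antecedent–consequent pair, i.e. a double period.
Phrase 3 begins with the same material as phrase 1, making it parallel.

parallel double period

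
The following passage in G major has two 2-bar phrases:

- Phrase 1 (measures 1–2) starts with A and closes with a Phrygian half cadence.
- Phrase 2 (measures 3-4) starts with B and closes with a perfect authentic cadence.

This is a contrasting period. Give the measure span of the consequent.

The phrase ending with the weaker cadence (Phrygian half cadence) is the antecedent; the one ending more conclusively (perfect authentic cadence) is the consequent. The consequent is measures 3–4.

measures 3–4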